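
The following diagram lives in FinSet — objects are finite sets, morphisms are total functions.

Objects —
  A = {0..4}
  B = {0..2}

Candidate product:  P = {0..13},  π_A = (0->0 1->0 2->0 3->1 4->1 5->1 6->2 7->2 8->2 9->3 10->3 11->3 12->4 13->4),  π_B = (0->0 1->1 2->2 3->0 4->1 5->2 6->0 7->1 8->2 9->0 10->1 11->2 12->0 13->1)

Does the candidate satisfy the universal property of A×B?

|A|·|B| = 5·3 = 15;  |P| = 14
  → cardinalities differ; no bijection possible.

Answer: NOT A VALID PRODUCT — |P|=14 ≠ |A|·|B|=15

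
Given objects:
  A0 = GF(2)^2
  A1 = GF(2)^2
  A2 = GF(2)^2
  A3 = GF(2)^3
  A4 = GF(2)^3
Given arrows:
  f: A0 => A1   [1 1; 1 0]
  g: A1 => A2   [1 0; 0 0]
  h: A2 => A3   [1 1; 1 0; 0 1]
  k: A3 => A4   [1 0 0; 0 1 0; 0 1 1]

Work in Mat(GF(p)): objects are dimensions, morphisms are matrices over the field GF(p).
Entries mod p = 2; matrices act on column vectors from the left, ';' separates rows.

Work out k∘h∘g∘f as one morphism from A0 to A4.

  e0=[1,0] f=>[1,1] g=>[1,0] h=>[1,1,0] k=>[1,1,1]
  e1=[0,1] f=>[1,0] g=>[1,0] h=>[1,1,0] k=>[1,1,1]
result: [1 1; 1 1; 1 1]

Answer: [1 1; 1 1; 1 1]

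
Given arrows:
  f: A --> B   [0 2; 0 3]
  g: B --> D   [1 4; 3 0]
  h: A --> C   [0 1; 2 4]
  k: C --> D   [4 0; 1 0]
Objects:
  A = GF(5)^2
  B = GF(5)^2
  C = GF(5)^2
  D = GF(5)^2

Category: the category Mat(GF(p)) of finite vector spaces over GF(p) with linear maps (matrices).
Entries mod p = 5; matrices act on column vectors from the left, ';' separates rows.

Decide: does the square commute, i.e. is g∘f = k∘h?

Answer: COMMUTES

Derivation:
1) trace f;g:
  e0=(1,0) f-->(0,0) g-->(0,0)
  e1=(0,1) f-->(2,3) g-->(4,1)
  composite₁ = [0 4; 0 1]
2) trace h;k:
  e0=(1,0) h-->(0,2) k-->(0,0)
  e1=(0,1) h-->(1,4) k-->(4,1)
  composite₂ = [0 4; 0 1]
Equal? YES — commutes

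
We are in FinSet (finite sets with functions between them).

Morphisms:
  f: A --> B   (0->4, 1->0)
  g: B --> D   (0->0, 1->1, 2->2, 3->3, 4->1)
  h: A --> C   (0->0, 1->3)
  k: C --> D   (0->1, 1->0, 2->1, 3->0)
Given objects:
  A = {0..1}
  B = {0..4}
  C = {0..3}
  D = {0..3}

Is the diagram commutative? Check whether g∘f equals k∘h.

Answer: COMMUTES

Trace:
1) trace f;g:
  0 f-->4 g-->1
  1 f-->0 g-->0
  ⟦path⟧₁ = (0->1, 1->0)
2) trace h;k:
  0 h-->0 k-->1
  1 h-->3 k-->0
  ⟦path⟧₂ = (0->1, 1->0)
Equal? same morphism ✓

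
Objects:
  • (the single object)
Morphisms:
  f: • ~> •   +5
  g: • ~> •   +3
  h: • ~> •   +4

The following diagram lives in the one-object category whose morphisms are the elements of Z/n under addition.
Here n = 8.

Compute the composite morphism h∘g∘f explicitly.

Answer: +4

Work:
  0 +5≡5 +3≡0 +4≡4  (mod 8)
result: +4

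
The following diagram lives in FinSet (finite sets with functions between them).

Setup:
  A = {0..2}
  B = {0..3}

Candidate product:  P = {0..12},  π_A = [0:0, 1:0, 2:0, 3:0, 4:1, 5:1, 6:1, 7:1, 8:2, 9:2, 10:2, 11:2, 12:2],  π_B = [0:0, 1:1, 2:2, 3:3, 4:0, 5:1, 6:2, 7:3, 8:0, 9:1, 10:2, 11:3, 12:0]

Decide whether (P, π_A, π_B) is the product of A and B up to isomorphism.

Answer: NOT A VALID PRODUCT — |P|=13 ≠ |A|·|B|=12

Work:
|A|·|B| = 3·4 = 12;  |P| = 13
  → cardinalities differ; no bijection possible.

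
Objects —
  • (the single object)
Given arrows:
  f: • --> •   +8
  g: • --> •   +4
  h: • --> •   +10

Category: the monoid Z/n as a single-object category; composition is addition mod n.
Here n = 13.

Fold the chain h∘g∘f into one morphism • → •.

  0 +8≡8 +4≡12 +10≡9  (mod 13)
composite: +9

Answer: +9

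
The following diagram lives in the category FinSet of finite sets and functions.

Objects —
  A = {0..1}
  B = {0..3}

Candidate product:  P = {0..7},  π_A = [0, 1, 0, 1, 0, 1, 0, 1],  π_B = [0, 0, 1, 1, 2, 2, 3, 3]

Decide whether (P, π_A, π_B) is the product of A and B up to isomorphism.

Answer: VALID PRODUCT

Work:
|A|·|B| = 2·4 = 8;  |P| = 8
Check the pairing map k ↦ (π_A(k), π_B(k)):
  0 ↦ (0,0)
  1 ↦ (1,0)
  2 ↦ (0,1)
  3 ↦ (1,1)
  4 ↦ (0,2)
  5 ↦ (1,2)
  6 ↦ (0,3)
  7 ↦ (1,3)
distinct pairs in image: 8 / 8 needed
  → bijection onto A×B; projections well-typed.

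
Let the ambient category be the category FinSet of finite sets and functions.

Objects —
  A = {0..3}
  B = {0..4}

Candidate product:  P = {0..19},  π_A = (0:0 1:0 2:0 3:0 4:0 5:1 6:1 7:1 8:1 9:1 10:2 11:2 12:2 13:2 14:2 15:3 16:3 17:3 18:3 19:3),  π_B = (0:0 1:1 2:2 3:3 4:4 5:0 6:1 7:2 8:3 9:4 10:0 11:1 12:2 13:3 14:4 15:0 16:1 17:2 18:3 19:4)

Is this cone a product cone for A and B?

|A|·|B| = 4·5 = 20;  |P| = 20
Check the pairing map k ↦ (π_A(k), π_B(k)):
  0 : (0,0)
  1 : (0,1)
  2 : (0,2)
  3 : (0,3)
  4 : (0,4)
  5 : (1,0)
  6 : (1,1)
  7 : (1,2)
  8 : (1,3)
  9 : (1,4)
  10 : (2,0)
  11 : (2,1)
  12 : (2,2)
  13 : (2,3)
  14 : (2,4)
  15 : (3,0)
  16 : (3,1)
  17 : (3,2)
  18 : (3,3)
  19 : (3,4)
distinct pairs in image: 20 / 20 needed
  → bijection onto A×B; projections well-typed.

Answer: VALID PRODUCT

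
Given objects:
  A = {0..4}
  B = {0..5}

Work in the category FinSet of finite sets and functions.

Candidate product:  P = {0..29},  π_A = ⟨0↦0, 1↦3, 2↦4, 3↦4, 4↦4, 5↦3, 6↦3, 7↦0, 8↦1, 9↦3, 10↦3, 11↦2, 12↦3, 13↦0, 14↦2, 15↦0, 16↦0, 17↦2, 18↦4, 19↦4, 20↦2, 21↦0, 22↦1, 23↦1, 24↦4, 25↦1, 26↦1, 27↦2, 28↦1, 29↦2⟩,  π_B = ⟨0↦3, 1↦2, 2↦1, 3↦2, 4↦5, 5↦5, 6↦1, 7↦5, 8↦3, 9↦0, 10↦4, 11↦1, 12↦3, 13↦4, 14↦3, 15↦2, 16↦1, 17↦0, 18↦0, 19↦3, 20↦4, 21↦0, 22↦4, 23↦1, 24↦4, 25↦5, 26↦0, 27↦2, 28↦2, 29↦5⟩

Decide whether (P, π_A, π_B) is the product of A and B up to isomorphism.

Answer: VALID PRODUCT

Work:
|A|·|B| = 5·6 = 30;  |P| = 30
Check the pairing map k ↦ (π_A(k), π_B(k)):
  0 ↦ (0,3)
  1 ↦ (3,2)
  2 ↦ (4,1)
  3 ↦ (4,2)
  4 ↦ (4,5)
  5 ↦ (3,5)
  6 ↦ (3,1)
  7 ↦ (0,5)
  8 ↦ (1,3)
  9 ↦ (3,0)
  10 ↦ (3,4)
  11 ↦ (2,1)
  12 ↦ (3,3)
  13 ↦ (0,4)
  14 ↦ (2,3)
  15 ↦ (0,2)
  16 ↦ (0,1)
  17 ↦ (2,0)
  18 ↦ (4,0)
  19 ↦ (4,3)
  20 ↦ (2,4)
  21 ↦ (0,0)
  22 ↦ (1,4)
  23 ↦ (1,1)
  24 ↦ (4,4)
  25 ↦ (1,5)
  26 ↦ (1,0)
  27 ↦ (2,2)
  28 ↦ (1,2)
  29 ↦ (2,5)
distinct pairs in image: 30 / 30 needed
  → bijection onto A×B; projections well-typed.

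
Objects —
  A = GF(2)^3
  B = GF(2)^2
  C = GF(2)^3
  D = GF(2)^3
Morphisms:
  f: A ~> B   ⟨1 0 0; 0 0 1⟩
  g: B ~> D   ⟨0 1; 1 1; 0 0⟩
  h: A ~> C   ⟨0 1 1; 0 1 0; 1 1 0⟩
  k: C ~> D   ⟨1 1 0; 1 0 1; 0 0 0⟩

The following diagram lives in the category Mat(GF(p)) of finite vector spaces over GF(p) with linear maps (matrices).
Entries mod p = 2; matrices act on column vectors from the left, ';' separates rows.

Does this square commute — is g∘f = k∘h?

Answer: COMMUTES

Derivation:
1) trace f;g:
  e0=⟨1,0,0⟩ f~>⟨1,0⟩ g~>⟨0,1,0⟩
  e1=⟨0,1,0⟩ f~>⟨0,0⟩ g~>⟨0,0,0⟩
  e2=⟨0,0,1⟩ f~>⟨0,1⟩ g~>⟨1,1,0⟩
  result₁ = ⟨0 0 1; 1 0 1; 0 0 0⟩
2) trace h;k:
  e0=⟨1,0,0⟩ h~>⟨0,0,1⟩ k~>⟨0,1,0⟩
  e1=⟨0,1,0⟩ h~>⟨1,1,1⟩ k~>⟨0,0,0⟩
  e2=⟨0,0,1⟩ h~>⟨1,0,0⟩ k~>⟨1,1,0⟩
  result₂ = ⟨0 0 1; 1 0 1; 0 0 0⟩
Equal? YES — commutes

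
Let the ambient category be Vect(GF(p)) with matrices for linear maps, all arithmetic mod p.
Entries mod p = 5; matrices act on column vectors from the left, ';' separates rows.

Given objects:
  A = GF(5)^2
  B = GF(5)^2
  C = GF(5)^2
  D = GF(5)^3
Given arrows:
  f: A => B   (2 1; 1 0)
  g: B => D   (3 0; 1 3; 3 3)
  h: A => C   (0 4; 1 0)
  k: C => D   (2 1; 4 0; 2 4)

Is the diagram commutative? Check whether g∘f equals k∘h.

1) trace f;g:
  e0=(1,0) f=>(2,1) g=>(1,0,4)
  e1=(0,1) f=>(1,0) g=>(3,1,3)
  result₁ = (1 3; 0 1; 4 3)
2) trace h;k:
  e0=(1,0) h=>(0,1) k=>(1,0,4)
  e1=(0,1) h=>(4,0) k=>(3,1,3)
  result₂ = (1 3; 0 1; 4 3)
Equal? equal; square commutes

Answer: COMMUTES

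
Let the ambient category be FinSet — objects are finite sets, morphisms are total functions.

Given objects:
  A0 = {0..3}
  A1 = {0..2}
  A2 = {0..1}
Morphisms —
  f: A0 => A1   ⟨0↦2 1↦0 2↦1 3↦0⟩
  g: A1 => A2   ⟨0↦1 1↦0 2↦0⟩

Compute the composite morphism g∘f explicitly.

Answer: ⟨0↦0 1↦1 2↦0 3↦1⟩

Derivation:
  0 f=>2 g=>0
  1 f=>0 g=>1
  2 f=>1 g=>0
  3 f=>0 g=>1
result: ⟨0↦0 1↦1 2↦0 3↦1⟩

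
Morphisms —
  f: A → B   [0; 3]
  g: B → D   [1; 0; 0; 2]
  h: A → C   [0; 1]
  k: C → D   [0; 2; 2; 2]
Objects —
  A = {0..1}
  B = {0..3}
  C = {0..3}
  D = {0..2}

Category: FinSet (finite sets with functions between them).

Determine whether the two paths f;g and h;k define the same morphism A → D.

1) trace f;g:
  0 f→0 g→1
  1 f→3 g→2
  composite₁ = [1; 2]
2) trace h;k:
  0 h→0 k→0
  1 h→1 k→2
  composite₂ = [0; 2]
Equal? NO — does not commute

Answer: DOES NOT COMMUTE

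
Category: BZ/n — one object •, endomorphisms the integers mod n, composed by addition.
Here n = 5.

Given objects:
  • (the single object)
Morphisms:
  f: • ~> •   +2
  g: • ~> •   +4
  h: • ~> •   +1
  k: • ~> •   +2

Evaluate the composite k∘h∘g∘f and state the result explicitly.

  0 +2≡2 +4≡1 +1≡2 +2≡4  (mod 5)
⟦path⟧: +4

Answer: +4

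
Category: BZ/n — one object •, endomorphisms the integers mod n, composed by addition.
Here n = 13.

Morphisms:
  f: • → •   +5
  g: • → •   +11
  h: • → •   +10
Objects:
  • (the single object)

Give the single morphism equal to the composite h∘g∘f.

  0 +5≡5 +11≡3 +10≡0  (mod 13)
composite: +0

Answer: +0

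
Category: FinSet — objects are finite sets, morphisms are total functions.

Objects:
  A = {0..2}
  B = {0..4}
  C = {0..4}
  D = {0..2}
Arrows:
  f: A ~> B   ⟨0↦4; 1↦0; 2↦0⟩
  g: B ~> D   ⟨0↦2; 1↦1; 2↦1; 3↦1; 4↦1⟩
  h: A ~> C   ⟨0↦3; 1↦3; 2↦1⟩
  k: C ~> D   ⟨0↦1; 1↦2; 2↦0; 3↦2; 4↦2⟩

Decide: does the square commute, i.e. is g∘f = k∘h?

Answer: DOES NOT COMMUTE

Work:
Path 1 = f;g:
  0 f~>4 g~>1
  1 f~>0 g~>2
  2 f~>0 g~>2
  result₁ = ⟨0↦1; 1↦2; 2↦2⟩
Path 2 = h;k:
  0 h~>3 k~>2
  1 h~>3 k~>2
  2 h~>1 k~>2
  result₂ = ⟨0↦2; 1↦2; 2↦2⟩
Equal? distinct morphisms ✗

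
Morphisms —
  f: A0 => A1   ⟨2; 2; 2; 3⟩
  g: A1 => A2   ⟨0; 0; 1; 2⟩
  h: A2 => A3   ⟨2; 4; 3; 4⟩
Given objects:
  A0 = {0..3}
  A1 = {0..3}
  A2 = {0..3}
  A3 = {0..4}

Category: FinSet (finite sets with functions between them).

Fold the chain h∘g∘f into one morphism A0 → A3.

  0 f=>2 g=>1 h=>4
  1 f=>2 g=>1 h=>4
  2 f=>2 g=>1 h=>4
  3 f=>3 g=>2 h=>3
composite: ⟨4; 4; 4; 3⟩

Answer: ⟨4; 4; 4; 3⟩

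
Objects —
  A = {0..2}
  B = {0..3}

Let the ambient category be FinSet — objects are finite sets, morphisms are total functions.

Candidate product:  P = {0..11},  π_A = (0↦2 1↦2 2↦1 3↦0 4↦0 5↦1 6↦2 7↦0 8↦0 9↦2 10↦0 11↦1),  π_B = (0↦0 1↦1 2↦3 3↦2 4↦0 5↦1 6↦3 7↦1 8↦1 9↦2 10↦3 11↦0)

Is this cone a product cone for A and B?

|A|·|B| = 3·4 = 12;  |P| = 12
Check the pairing map k ↦ (π_A(k), π_B(k)):
  0 ↦ (2,0)
  1 ↦ (2,1)
  2 ↦ (1,3)
  3 ↦ (0,2)
  4 ↦ (0,0)
  5 ↦ (1,1)
  6 ↦ (2,3)
  7 ↦ (0,1)
  8 ↦ (0,1)  ✗ repeats pair of k=7
  9 ↦ (2,2)
  10 ↦ (0,3)
  11 ↦ (1,0)
distinct pairs in image: 11 / 12 needed
  → (0,1) hit at k=7 and k=8

Answer: NOT A VALID PRODUCT — duplicate pair at indices 7,8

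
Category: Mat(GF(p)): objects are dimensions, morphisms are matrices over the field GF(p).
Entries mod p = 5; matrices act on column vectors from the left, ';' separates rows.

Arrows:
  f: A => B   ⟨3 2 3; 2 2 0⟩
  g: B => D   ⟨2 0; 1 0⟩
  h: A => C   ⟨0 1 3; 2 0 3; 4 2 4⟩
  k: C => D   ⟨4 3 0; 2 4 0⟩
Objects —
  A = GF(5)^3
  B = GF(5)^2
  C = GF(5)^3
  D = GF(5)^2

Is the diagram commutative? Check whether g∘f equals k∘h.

1) trace f;g:
  e0=[1,0,0] f=>[3,2] g=>[1,3]
  e1=[0,1,0] f=>[2,2] g=>[4,2]
  e2=[0,0,1] f=>[3,0] g=>[1,3]
  ⟦path⟧₁ = ⟨1 4 1; 3 2 3⟩
2) trace h;k:
  e0=[1,0,0] h=>[0,2,4] k=>[1,3]
  e1=[0,1,0] h=>[1,0,2] k=>[4,2]
  e2=[0,0,1] h=>[3,3,4] k=>[1,3]
  ⟦path⟧₂ = ⟨1 4 1; 3 2 3⟩
Equal? YES — commutes

Answer: COMMUTES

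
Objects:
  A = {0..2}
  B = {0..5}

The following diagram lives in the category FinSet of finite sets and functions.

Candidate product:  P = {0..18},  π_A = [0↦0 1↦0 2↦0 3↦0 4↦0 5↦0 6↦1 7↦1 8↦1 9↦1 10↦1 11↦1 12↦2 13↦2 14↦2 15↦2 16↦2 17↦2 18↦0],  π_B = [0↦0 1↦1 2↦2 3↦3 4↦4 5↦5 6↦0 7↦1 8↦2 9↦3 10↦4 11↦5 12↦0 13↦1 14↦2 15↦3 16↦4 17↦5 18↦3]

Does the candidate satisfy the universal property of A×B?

|A|·|B| = 3·6 = 18;  |P| = 19
  → cardinalities differ; no bijection possible.

Answer: NOT A VALID PRODUCT — |P|=19 ≠ |A|·|B|=18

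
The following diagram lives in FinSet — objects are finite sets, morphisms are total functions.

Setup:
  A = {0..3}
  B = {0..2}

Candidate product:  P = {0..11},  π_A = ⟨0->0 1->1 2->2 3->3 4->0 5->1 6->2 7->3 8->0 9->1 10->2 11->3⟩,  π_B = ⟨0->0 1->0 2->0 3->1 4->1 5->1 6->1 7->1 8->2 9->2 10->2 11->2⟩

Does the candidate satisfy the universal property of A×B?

Answer: NOT A VALID PRODUCT — duplicate pair at indices 7,3

Derivation:
|A|·|B| = 4·3 = 12;  |P| = 12
Check the pairing map k ↦ (π_A(k), π_B(k)):
  0 -> (0,0)
  1 -> (1,0)
  2 -> (2,0)
  3 -> (3,1)
  4 -> (0,1)
  5 -> (1,1)
  6 -> (2,1)
  7 -> (3,1)  ✗ repeats pair of k=3
  8 -> (0,2)
  9 -> (1,2)
  10 -> (2,2)
  11 -> (3,2)
distinct pairs in image: 11 / 12 needed
  → (3,1) hit at k=3 and k=7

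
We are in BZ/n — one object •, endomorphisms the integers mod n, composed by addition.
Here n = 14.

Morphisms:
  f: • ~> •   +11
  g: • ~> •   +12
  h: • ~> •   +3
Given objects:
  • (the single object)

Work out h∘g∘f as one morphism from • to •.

  0 +11≡11 +12≡9 +3≡12  (mod 14)
⟦path⟧: +12

Answer: +12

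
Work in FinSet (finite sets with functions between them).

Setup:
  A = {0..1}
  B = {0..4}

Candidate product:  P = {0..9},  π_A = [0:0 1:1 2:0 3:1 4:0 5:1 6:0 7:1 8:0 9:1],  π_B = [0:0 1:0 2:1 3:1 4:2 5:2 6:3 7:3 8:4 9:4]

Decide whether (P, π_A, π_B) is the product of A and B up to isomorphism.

|A|·|B| = 2·5 = 10;  |P| = 10
Check the pairing map k ↦ (π_A(k), π_B(k)):
  0 : (0,0)
  1 : (1,0)
  2 : (0,1)
  3 : (1,1)
  4 : (0,2)
  5 : (1,2)
  6 : (0,3)
  7 : (1,3)
  8 : (0,4)
  9 : (1,4)
distinct pairs in image: 10 / 10 needed
  → bijection onto A×B; projections well-typed.

Answer: VALID PRODUCT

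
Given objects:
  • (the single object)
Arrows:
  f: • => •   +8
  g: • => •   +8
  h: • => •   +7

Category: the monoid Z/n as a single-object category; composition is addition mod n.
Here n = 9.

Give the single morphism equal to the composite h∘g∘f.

Answer: +5

Derivation:
  0 +8≡8 +8≡7 +7≡5  (mod 9)
result: +5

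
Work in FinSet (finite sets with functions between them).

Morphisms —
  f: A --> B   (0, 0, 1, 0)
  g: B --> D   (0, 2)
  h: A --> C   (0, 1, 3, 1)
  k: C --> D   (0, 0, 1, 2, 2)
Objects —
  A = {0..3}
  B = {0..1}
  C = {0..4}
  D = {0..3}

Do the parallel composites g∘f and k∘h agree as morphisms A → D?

1) trace f;g:
  0 f-->0 g-->0
  1 f-->0 g-->0
  2 f-->1 g-->2
  3 f-->0 g-->0
  result₁ = (0, 0, 2, 0)
2) trace h;k:
  0 h-->0 k-->0
  1 h-->1 k-->0
  2 h-->3 k-->2
  3 h-->1 k-->0
  result₂ = (0, 0, 2, 0)
Equal? YES — commutes

Answer: COMMUTES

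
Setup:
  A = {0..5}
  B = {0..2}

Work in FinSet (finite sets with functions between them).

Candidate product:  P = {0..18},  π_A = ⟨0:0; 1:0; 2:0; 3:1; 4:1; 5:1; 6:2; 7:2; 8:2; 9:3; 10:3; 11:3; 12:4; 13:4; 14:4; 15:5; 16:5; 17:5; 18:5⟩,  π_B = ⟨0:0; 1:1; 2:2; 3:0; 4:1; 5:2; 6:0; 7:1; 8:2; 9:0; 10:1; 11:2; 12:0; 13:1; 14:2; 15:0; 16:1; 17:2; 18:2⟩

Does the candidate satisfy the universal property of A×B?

Answer: NOT A VALID PRODUCT — |P|=19 ≠ |A|·|B|=18

Trace:
|A|·|B| = 6·3 = 18;  |P| = 19
  → cardinalities differ; no bijection possible.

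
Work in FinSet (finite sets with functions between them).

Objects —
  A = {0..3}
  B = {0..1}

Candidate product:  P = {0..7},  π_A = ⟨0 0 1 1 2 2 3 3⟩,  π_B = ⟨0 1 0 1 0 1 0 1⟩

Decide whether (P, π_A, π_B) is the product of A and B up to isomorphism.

Answer: VALID PRODUCT

Work:
|A|·|B| = 4·2 = 8;  |P| = 8
Check the pairing map k ↦ (π_A(k), π_B(k)):
  0 : (0,0)
  1 : (0,1)
  2 : (1,0)
  3 : (1,1)
  4 : (2,0)
  5 : (2,1)
  6 : (3,0)
  7 : (3,1)
distinct pairs in image: 8 / 8 needed
  → bijection onto A×B; projections well-typed.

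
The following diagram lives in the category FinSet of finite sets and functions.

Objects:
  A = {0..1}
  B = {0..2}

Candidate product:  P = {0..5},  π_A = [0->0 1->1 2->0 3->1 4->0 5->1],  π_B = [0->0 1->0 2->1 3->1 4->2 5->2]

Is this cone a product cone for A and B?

Answer: VALID PRODUCT

Derivation:
|A|·|B| = 2·3 = 6;  |P| = 6
Check the pairing map k ↦ (π_A(k), π_B(k)):
  0 -> (0,0)
  1 -> (1,0)
  2 -> (0,1)
  3 -> (1,1)
  4 -> (0,2)
  5 -> (1,2)
distinct pairs in image: 6 / 6 needed
  → bijection onto A×B; projections well-typed.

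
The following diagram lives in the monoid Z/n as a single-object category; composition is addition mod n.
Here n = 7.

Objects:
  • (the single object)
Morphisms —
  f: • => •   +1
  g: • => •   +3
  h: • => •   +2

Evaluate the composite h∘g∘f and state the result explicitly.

Answer: +6

Derivation:
  0 +1≡1 +3≡4 +2≡6  (mod 7)
result: +6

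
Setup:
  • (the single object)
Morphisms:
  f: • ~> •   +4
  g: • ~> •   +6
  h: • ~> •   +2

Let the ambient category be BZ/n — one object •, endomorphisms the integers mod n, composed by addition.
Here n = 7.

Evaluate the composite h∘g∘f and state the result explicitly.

  0 +4≡4 +6≡3 +2≡5  (mod 7)
result: +5

Answer: +5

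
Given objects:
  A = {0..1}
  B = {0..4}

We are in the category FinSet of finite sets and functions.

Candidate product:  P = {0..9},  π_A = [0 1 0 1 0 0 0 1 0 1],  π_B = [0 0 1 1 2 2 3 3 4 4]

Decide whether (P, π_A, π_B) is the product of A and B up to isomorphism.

Answer: NOT A VALID PRODUCT — duplicate pair at indices 4,5

Derivation:
|A|·|B| = 2·5 = 10;  |P| = 10
Check the pairing map k ↦ (π_A(k), π_B(k)):
  0 ↦ (0,0)
  1 ↦ (1,0)
  2 ↦ (0,1)
  3 ↦ (1,1)
  4 ↦ (0,2)
  5 ↦ (0,2)  ✗ repeats pair of k=4
  6 ↦ (0,3)
  7 ↦ (1,3)
  8 ↦ (0,4)
  9 ↦ (1,4)
distinct pairs in image: 9 / 10 needed
  → (0,2) hit at k=4 and k=5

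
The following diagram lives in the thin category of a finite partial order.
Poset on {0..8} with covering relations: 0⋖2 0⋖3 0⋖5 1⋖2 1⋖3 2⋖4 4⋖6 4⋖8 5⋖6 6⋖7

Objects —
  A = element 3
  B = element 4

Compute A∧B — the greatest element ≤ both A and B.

{x : x≤A ∧ x≤B} = {0,1}  (A=3, B=4)
  maximal lower bounds 0 and 1 are incomparable: neither 0≤1 nor 1≤0
→ no greatest lower bound exists

Answer: NO MEET EXISTS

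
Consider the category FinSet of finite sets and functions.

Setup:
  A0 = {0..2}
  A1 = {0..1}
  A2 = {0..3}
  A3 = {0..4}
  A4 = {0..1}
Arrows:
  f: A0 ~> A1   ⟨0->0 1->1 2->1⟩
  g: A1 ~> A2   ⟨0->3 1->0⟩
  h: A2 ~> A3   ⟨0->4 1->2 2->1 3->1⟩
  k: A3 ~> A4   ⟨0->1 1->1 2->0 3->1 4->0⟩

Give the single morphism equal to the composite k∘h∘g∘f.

  0 f~>0 g~>3 h~>1 k~>1
  1 f~>1 g~>0 h~>4 k~>0
  2 f~>1 g~>0 h~>4 k~>0
⟦path⟧: ⟨0->1 1->0 2->0⟩

Answer: ⟨0->1 1->0 2->0⟩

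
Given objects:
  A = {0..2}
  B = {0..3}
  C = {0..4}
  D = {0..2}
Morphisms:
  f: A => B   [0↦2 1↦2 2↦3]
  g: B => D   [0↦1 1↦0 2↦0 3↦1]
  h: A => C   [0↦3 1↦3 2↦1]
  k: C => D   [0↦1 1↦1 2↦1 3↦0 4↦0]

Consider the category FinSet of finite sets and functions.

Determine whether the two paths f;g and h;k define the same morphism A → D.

Path 1 = f;g:
  0 f=>2 g=>0
  1 f=>2 g=>0
  2 f=>3 g=>1
  composite₁ = [0↦0 1↦0 2↦1]
Path 2 = h;k:
  0 h=>3 k=>0
  1 h=>3 k=>0
  2 h=>1 k=>1
  composite₂ = [0↦0 1↦0 2↦1]
Equal? same morphism ✓

Answer: COMMUTES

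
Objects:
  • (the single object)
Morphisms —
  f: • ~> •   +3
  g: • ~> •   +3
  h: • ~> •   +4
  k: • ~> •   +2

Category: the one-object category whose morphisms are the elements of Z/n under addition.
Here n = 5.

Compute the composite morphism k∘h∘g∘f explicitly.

  0 +3≡3 +3≡1 +4≡0 +2≡2  (mod 5)
⟦path⟧: +2

Answer: +2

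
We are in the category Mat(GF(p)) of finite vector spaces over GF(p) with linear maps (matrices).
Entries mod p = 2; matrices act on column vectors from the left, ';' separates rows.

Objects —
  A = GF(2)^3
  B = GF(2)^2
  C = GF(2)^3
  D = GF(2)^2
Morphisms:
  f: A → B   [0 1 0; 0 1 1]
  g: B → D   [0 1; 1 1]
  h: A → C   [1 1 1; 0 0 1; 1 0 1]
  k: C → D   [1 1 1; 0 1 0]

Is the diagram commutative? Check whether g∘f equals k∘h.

Along f;g (path 1):
  e0=[1,0,0] f→[0,0] g→[0,0]
  e1=[0,1,0] f→[1,1] g→[1,0]
  e2=[0,0,1] f→[0,1] g→[1,1]
  ⟦path⟧₁ = [0 1 1; 0 0 1]
Along h;k (path 2):
  e0=[1,0,0] h→[1,0,1] k→[0,0]
  e1=[0,1,0] h→[1,0,0] k→[1,0]
  e2=[0,0,1] h→[1,1,1] k→[1,1]
  ⟦path⟧₂ = [0 1 1; 0 0 1]
Equal? same morphism ✓

Answer: COMMUTES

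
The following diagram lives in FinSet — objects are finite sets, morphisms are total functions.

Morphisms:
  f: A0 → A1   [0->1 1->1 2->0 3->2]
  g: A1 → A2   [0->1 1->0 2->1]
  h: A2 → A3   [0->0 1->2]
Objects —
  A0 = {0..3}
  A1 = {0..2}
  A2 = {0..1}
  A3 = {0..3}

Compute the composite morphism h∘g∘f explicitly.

  0 f→1 g→0 h→0
  1 f→1 g→0 h→0
  2 f→0 g→1 h→2
  3 f→2 g→1 h→2
composite: [0->0 1->0 2->2 3->2]

Answer: [0->0 1->0 2->2 3->2]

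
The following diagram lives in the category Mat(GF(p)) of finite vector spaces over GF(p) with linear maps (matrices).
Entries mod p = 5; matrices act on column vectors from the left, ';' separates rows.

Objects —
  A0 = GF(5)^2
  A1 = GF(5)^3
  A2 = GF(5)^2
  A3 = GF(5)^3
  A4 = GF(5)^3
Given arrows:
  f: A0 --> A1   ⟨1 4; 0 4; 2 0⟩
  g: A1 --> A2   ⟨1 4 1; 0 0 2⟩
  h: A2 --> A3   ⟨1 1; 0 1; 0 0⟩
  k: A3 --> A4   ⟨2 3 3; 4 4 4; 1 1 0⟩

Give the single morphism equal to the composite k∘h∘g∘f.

  e0=⟨1,0⟩ f-->⟨1,0,2⟩ g-->⟨3,4⟩ h-->⟨2,4,0⟩ k-->⟨1,4,1⟩
  e1=⟨0,1⟩ f-->⟨4,4,0⟩ g-->⟨0,0⟩ h-->⟨0,0,0⟩ k-->⟨0,0,0⟩
composite: ⟨1 0; 4 0; 1 0⟩

Answer: ⟨1 0; 4 0; 1 0⟩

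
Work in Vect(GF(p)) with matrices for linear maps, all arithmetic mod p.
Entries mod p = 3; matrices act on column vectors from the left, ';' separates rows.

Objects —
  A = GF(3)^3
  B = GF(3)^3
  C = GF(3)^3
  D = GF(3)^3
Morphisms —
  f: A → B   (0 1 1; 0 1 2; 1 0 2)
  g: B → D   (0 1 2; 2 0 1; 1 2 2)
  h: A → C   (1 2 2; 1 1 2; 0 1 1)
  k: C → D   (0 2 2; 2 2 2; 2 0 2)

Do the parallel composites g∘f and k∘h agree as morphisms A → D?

Path 1 = f;g:
  e0=[1,0,0] f→[0,0,1] g→[2,1,2]
  e1=[0,1,0] f→[1,1,0] g→[1,2,0]
  e2=[0,0,1] f→[1,2,2] g→[0,1,0]
  result₁ = (2 1 0; 1 2 1; 2 0 0)
Path 2 = h;k:
  e0=[1,0,0] h→[1,1,0] k→[2,1,2]
  e1=[0,1,0] h→[2,1,1] k→[1,2,0]
  e2=[0,0,1] h→[2,2,1] k→[0,1,0]
  result₂ = (2 1 0; 1 2 1; 2 0 0)
Equal? YES — commutes

Answer: COMMUTES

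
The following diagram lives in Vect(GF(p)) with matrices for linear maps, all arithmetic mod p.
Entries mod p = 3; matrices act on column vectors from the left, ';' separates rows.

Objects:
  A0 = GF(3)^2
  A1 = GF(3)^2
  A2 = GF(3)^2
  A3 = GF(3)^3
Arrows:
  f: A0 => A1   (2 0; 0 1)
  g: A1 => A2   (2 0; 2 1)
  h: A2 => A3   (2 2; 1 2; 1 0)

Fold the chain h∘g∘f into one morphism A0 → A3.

Answer: (1 2; 0 2; 1 0)

Derivation:
  e0=(1,0) f=>(2,0) g=>(1,1) h=>(1,0,1)
  e1=(0,1) f=>(0,1) g=>(0,1) h=>(2,2,0)
result: (1 2; 0 2; 1 0)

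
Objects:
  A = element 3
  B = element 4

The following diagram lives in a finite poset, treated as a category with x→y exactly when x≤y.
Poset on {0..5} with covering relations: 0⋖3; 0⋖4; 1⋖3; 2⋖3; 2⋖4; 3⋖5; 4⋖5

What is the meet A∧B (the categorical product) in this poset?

Answer: NO MEET EXISTS

Derivation:
{x : x⊑A ∧ x⊑B} = {0,2}  (A=3, B=4)
  maximal lower bounds 0 and 2 are incomparable: neither 0⊑2 nor 2⊑0
→ no greatest lower bound exists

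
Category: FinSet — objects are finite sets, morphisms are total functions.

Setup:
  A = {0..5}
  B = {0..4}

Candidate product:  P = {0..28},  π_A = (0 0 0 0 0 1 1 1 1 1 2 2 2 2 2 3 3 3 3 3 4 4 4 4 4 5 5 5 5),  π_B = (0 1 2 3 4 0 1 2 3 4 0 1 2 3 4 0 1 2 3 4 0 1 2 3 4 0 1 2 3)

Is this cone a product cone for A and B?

|A|·|B| = 6·5 = 30;  |P| = 29
  → cardinalities differ; no bijection possible.

Answer: NOT A VALID PRODUCT — |P|=29 ≠ |A|·|B|=30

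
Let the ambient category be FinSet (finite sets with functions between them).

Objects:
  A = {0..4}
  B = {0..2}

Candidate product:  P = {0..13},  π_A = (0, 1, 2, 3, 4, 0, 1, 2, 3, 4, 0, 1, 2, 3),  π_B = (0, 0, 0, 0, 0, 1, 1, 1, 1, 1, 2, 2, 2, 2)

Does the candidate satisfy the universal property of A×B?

|A|·|B| = 5·3 = 15;  |P| = 14
  → cardinalities differ; no bijection possible.

Answer: NOT A VALID PRODUCT — |P|=14 ≠ |A|·|B|=15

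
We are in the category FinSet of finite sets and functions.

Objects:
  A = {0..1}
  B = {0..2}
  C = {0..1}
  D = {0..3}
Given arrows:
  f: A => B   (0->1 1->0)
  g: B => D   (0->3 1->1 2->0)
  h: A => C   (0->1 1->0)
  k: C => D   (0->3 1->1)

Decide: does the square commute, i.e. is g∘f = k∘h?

Answer: COMMUTES

Trace:
Along f;g (path 1):
  0 f=>1 g=>1
  1 f=>0 g=>3
  result₁ = (0->1 1->3)
Along h;k (path 2):
  0 h=>1 k=>1
  1 h=>0 k=>3
  result₂ = (0->1 1->3)
Equal? YES — commutes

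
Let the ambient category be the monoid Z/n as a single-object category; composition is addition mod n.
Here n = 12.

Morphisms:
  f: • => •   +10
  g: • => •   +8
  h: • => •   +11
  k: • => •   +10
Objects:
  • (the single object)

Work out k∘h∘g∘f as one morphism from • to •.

Answer: +3

Work:
  0 +10≡10 +8≡6 +11≡5 +10≡3  (mod 12)
result: +3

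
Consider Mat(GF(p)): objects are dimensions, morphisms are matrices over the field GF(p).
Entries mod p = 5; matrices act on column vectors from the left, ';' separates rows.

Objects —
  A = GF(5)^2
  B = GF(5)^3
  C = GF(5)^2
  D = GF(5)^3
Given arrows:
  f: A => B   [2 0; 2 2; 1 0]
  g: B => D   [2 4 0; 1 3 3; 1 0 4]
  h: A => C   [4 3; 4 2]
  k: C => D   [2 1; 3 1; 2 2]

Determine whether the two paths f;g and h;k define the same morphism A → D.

Along f;g (path 1):
  e0=[1,0] f=>[2,2,1] g=>[2,1,1]
  e1=[0,1] f=>[0,2,0] g=>[3,1,0]
  ⟦path⟧₁ = [2 3; 1 1; 1 0]
Along h;k (path 2):
  e0=[1,0] h=>[4,4] k=>[2,1,1]
  e1=[0,1] h=>[3,2] k=>[3,1,0]
  ⟦path⟧₂ = [2 3; 1 1; 1 0]
Equal? equal; square commutes

Answer: COMMUTES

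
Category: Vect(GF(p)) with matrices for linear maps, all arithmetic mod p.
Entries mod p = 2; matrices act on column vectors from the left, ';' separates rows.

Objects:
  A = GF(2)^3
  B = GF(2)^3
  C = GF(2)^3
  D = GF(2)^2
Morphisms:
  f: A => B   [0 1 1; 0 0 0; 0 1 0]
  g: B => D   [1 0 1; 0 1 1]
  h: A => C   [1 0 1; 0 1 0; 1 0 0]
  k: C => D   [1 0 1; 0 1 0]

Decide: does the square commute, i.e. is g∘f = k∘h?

Answer: COMMUTES

Derivation:
Path 1 = f;g:
  e0=⟨1,0,0⟩ f=>⟨0,0,0⟩ g=>⟨0,0⟩
  e1=⟨0,1,0⟩ f=>⟨1,0,1⟩ g=>⟨0,1⟩
  e2=⟨0,0,1⟩ f=>⟨1,0,0⟩ g=>⟨1,0⟩
  ⟦path⟧₁ = [0 0 1; 0 1 0]
Path 2 = h;k:
  e0=⟨1,0,0⟩ h=>⟨1,0,1⟩ k=>⟨0,0⟩
  e1=⟨0,1,0⟩ h=>⟨0,1,0⟩ k=>⟨0,1⟩
  e2=⟨0,0,1⟩ h=>⟨1,0,0⟩ k=>⟨1,0⟩
  ⟦path⟧₂ = [0 0 1; 0 1 0]
Equal? YES — commutes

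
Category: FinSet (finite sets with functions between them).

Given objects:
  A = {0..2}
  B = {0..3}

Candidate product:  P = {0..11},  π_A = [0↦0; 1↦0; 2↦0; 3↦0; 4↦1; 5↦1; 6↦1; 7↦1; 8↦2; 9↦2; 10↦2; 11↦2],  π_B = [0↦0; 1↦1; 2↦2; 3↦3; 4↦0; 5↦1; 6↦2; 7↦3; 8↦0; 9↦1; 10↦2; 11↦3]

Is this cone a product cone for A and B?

|A|·|B| = 3·4 = 12;  |P| = 12
Check the pairing map k ↦ (π_A(k), π_B(k)):
  0 ↦ (0,0)
  1 ↦ (0,1)
  2 ↦ (0,2)
  3 ↦ (0,3)
  4 ↦ (1,0)
  5 ↦ (1,1)
  6 ↦ (1,2)
  7 ↦ (1,3)
  8 ↦ (2,0)
  9 ↦ (2,1)
  10 ↦ (2,2)
  11 ↦ (2,3)
distinct pairs in image: 12 / 12 needed
  → bijection onto A×B; projections well-typed.

Answer: VALID PRODUCT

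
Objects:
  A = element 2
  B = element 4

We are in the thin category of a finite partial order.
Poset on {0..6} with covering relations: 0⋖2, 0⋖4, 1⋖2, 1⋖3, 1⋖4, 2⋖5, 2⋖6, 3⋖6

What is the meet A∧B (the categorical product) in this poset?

Answer: NO MEET EXISTS

Work:
Lower bounds of A=2 and B=4: {0,1}
  maximal lower bounds 0 and 1 are incomparable: neither 0<=1 nor 1<=0
→ no greatest lower bound exists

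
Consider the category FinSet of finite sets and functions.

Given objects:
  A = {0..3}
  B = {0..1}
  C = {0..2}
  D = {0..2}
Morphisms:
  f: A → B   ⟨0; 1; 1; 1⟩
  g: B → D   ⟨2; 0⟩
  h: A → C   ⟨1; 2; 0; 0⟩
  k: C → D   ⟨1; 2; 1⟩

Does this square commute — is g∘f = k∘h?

Path 1 = f;g:
  0 f→0 g→2
  1 f→1 g→0
  2 f→1 g→0
  3 f→1 g→0
  result₁ = ⟨2; 0; 0; 0⟩
Path 2 = h;k:
  0 h→1 k→2
  1 h→2 k→1
  2 h→0 k→1
  3 h→0 k→1
  result₂ = ⟨2; 1; 1; 1⟩
Equal? differ; not commutative

Answer: DOES NOT COMMUTE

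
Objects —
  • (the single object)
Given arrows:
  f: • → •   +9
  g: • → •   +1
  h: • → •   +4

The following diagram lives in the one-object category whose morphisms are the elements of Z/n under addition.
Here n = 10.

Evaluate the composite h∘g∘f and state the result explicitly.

  0 +9≡9 +1≡0 +4≡4  (mod 10)
composite: +4

Answer: +4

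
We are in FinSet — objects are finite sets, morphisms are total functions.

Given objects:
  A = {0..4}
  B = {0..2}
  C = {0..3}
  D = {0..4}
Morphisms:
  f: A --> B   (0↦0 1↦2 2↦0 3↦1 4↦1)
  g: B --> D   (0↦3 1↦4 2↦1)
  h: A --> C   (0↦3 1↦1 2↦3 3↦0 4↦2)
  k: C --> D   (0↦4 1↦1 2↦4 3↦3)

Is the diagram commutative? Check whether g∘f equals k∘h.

Answer: COMMUTES

Derivation:
1) trace f;g:
  0 f-->0 g-->3
  1 f-->2 g-->1
  2 f-->0 g-->3
  3 f-->1 g-->4
  4 f-->1 g-->4
  ⟦path⟧₁ = (0↦3 1↦1 2↦3 3↦4 4↦4)
2) trace h;k:
  0 h-->3 k-->3
  1 h-->1 k-->1
  2 h-->3 k-->3
  3 h-->0 k-->4
  4 h-->2 k-->4
  ⟦path⟧₂ = (0↦3 1↦1 2↦3 3↦4 4↦4)
Equal? same morphism ✓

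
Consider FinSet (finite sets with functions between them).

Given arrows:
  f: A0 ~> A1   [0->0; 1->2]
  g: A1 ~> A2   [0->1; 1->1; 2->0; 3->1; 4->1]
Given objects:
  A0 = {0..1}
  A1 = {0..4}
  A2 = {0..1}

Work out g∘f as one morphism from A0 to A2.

Answer: [0->1; 1->0]

Trace:
  0 f~>0 g~>1
  1 f~>2 g~>0
result: [0->1; 1->0]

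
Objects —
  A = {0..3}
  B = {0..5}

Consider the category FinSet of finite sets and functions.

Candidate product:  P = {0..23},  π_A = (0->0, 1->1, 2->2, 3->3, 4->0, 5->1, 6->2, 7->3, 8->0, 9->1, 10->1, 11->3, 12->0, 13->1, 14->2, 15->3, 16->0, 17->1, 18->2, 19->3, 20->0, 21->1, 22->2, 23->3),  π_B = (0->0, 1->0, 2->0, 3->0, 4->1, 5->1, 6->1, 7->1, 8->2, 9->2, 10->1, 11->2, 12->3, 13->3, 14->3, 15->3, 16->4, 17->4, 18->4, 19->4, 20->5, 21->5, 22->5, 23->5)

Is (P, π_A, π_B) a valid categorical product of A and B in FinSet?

Answer: NOT A VALID PRODUCT — duplicate pair at indices 5,10

Derivation:
|A|·|B| = 4·6 = 24;  |P| = 24
Check the pairing map k ↦ (π_A(k), π_B(k)):
  0 -> (0,0)
  1 -> (1,0)
  2 -> (2,0)
  3 -> (3,0)
  4 -> (0,1)
  5 -> (1,1)
  6 -> (2,1)
  7 -> (3,1)
  8 -> (0,2)
  9 -> (1,2)
  10 -> (1,1)  ✗ repeats pair of k=5
  11 -> (3,2)
  12 -> (0,3)
  13 -> (1,3)
  14 -> (2,3)
  15 -> (3,3)
  16 -> (0,4)
  17 -> (1,4)
  18 -> (2,4)
  19 -> (3,4)
  20 -> (0,5)
  21 -> (1,5)
  22 -> (2,5)
  23 -> (3,5)
distinct pairs in image: 23 / 24 needed
  → (1,1) hit at k=5 and k=10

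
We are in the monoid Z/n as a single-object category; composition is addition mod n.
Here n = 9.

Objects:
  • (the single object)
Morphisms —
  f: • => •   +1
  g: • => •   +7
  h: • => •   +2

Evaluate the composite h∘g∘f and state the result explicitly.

Answer: +1

Trace:
  0 +1≡1 +7≡8 +2≡1  (mod 9)
⟦path⟧: +1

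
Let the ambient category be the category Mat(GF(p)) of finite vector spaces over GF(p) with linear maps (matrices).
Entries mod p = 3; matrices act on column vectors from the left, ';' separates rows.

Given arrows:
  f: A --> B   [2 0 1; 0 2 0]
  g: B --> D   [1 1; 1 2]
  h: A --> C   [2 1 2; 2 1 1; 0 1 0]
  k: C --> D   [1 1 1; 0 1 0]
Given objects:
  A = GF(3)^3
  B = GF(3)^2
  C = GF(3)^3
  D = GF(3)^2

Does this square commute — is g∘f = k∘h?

Answer: DOES NOT COMMUTE

Derivation:
1) trace f;g:
  e0=[1,0,0] f-->[2,0] g-->[2,2]
  e1=[0,1,0] f-->[0,2] g-->[2,1]
  e2=[0,0,1] f-->[1,0] g-->[1,1]
  composite₁ = [2 2 1; 2 1 1]
2) trace h;k:
  e0=[1,0,0] h-->[2,2,0] k-->[1,2]
  e1=[0,1,0] h-->[1,1,1] k-->[0,1]
  e2=[0,0,1] h-->[2,1,0] k-->[0,1]
  composite₂ = [1 0 0; 2 1 1]
Equal? differ; not commutative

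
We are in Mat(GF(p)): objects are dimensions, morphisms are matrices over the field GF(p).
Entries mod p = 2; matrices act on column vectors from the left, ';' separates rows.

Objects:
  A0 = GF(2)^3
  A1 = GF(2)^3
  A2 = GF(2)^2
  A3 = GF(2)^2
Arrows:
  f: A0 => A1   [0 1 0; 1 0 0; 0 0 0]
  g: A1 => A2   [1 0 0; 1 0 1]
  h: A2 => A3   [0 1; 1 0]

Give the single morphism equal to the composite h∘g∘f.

  e0=⟨1,0,0⟩ f=>⟨0,1,0⟩ g=>⟨0,0⟩ h=>⟨0,0⟩
  e1=⟨0,1,0⟩ f=>⟨1,0,0⟩ g=>⟨1,1⟩ h=>⟨1,1⟩
  e2=⟨0,0,1⟩ f=>⟨0,0,0⟩ g=>⟨0,0⟩ h=>⟨0,0⟩
result: [0 1 0; 0 1 0]

Answer: [0 1 0; 0 1 0]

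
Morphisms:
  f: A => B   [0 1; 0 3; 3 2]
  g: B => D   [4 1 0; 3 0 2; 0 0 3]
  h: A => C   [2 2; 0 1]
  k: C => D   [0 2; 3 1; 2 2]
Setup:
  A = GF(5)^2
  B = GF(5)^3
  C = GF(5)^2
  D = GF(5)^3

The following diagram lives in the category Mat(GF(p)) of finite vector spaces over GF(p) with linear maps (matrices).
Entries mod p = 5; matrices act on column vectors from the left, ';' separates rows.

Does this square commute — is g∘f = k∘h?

Answer: COMMUTES

Trace:
1) trace f;g:
  e0=⟨1,0⟩ f=>⟨0,0,3⟩ g=>⟨0,1,4⟩
  e1=⟨0,1⟩ f=>⟨1,3,2⟩ g=>⟨2,2,1⟩
  composite₁ = [0 2; 1 2; 4 1]
2) trace h;k:
  e0=⟨1,0⟩ h=>⟨2,0⟩ k=>⟨0,1,4⟩
  e1=⟨0,1⟩ h=>⟨2,1⟩ k=>⟨2,2,1⟩
  composite₂ = [0 2; 1 2; 4 1]
Equal? equal; square commutes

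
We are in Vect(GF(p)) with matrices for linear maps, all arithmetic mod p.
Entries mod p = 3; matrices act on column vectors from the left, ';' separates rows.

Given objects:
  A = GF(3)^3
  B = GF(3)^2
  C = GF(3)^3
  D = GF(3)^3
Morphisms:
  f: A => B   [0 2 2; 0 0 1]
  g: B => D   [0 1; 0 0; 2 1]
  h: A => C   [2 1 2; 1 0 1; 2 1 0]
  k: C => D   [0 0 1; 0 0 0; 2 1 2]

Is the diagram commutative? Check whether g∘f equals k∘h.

Answer: DOES NOT COMMUTE

Trace:
Along f;g (path 1):
  e0=(1,0,0) f=>(0,0) g=>(0,0,0)
  e1=(0,1,0) f=>(2,0) g=>(0,0,1)
  e2=(0,0,1) f=>(2,1) g=>(1,0,2)
  ⟦path⟧₁ = [0 0 1; 0 0 0; 0 1 2]
Along h;k (path 2):
  e0=(1,0,0) h=>(2,1,2) k=>(2,0,0)
  e1=(0,1,0) h=>(1,0,1) k=>(1,0,1)
  e2=(0,0,1) h=>(2,1,0) k=>(0,0,2)
  ⟦path⟧₂ = [2 1 0; 0 0 0; 0 1 2]
Equal? differ; not commutative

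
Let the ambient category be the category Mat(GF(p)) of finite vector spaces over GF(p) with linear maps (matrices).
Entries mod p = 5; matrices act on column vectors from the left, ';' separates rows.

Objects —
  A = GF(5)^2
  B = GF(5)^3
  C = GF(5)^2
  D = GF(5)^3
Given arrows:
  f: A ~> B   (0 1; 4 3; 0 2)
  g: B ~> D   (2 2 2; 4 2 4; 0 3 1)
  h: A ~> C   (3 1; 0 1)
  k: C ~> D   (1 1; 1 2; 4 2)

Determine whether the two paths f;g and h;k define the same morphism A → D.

Answer: COMMUTES

Work:
1) trace f;g:
  e0=[1,0] f~>[0,4,0] g~>[3,3,2]
  e1=[0,1] f~>[1,3,2] g~>[2,3,1]
  composite₁ = (3 2; 3 3; 2 1)
2) trace h;k:
  e0=[1,0] h~>[3,0] k~>[3,3,2]
  e1=[0,1] h~>[1,1] k~>[2,3,1]
  composite₂ = (3 2; 3 3; 2 1)
Equal? YES — commutes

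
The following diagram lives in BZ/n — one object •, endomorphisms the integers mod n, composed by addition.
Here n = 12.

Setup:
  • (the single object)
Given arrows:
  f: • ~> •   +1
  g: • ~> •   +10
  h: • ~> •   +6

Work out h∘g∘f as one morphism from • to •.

Answer: +5

Derivation:
  0 +1≡1 +10≡11 +6≡5  (mod 12)
composite: +5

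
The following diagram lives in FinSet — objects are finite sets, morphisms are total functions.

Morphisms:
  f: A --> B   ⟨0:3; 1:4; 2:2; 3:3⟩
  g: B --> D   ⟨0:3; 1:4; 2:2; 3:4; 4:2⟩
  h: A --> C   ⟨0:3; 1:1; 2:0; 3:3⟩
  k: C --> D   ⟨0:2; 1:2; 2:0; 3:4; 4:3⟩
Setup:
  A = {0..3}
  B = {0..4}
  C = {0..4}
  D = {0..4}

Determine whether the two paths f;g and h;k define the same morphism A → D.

Answer: COMMUTES

Derivation:
Path 1 = f;g:
  0 f-->3 g-->4
  1 f-->4 g-->2
  2 f-->2 g-->2
  3 f-->3 g-->4
  ⟦path⟧₁ = ⟨0:4; 1:2; 2:2; 3:4⟩
Path 2 = h;k:
  0 h-->3 k-->4
  1 h-->1 k-->2
  2 h-->0 k-->2
  3 h-->3 k-->4
  ⟦path⟧₂ = ⟨0:4; 1:2; 2:2; 3:4⟩
Equal? same morphism ✓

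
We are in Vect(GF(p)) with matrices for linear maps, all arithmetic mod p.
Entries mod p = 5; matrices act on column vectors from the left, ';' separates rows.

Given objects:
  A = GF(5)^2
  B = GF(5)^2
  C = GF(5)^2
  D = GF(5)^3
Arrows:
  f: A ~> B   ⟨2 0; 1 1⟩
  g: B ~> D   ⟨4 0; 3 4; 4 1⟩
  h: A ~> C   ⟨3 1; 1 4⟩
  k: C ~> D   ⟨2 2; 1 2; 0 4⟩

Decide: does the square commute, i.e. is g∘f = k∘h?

Answer: COMMUTES

Trace:
Path 1 = f;g:
  e0=[1,0] f~>[2,1] g~>[3,0,4]
  e1=[0,1] f~>[0,1] g~>[0,4,1]
  result₁ = ⟨3 0; 0 4; 4 1⟩
Path 2 = h;k:
  e0=[1,0] h~>[3,1] k~>[3,0,4]
  e1=[0,1] h~>[1,4] k~>[0,4,1]
  result₂ = ⟨3 0; 0 4; 4 1⟩
Equal? equal; square commutes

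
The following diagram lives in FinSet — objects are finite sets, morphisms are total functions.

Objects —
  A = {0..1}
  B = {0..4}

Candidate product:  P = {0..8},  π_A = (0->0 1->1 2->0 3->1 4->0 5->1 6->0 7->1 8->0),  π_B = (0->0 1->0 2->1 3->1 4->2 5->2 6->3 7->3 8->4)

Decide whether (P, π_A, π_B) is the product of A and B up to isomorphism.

Answer: NOT A VALID PRODUCT — |P|=9 ≠ |A|·|B|=10

Work:
|A|·|B| = 2·5 = 10;  |P| = 9
  → cardinalities differ; no bijection possible.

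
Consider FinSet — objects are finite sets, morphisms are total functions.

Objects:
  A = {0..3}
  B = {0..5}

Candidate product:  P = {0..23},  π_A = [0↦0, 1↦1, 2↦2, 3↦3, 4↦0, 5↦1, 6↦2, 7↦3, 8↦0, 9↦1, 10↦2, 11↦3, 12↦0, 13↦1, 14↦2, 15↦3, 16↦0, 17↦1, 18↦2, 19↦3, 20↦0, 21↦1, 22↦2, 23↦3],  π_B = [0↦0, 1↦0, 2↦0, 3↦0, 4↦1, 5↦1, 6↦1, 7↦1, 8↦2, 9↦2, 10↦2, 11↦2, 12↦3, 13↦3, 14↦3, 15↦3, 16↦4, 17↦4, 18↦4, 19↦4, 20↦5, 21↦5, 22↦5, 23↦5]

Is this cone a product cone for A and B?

Answer: VALID PRODUCT

Work:
|A|·|B| = 4·6 = 24;  |P| = 24
Check the pairing map k ↦ (π_A(k), π_B(k)):
  0 ↦ (0,0)
  1 ↦ (1,0)
  2 ↦ (2,0)
  3 ↦ (3,0)
  4 ↦ (0,1)
  5 ↦ (1,1)
  6 ↦ (2,1)
  7 ↦ (3,1)
  8 ↦ (0,2)
  9 ↦ (1,2)
  10 ↦ (2,2)
  11 ↦ (3,2)
  12 ↦ (0,3)
  13 ↦ (1,3)
  14 ↦ (2,3)
  15 ↦ (3,3)
  16 ↦ (0,4)
  17 ↦ (1,4)
  18 ↦ (2,4)
  19 ↦ (3,4)
  20 ↦ (0,5)
  21 ↦ (1,5)
  22 ↦ (2,5)
  23 ↦ (3,5)
distinct pairs in image: 24 / 24 needed
  → bijection onto A×B; projections well-typed.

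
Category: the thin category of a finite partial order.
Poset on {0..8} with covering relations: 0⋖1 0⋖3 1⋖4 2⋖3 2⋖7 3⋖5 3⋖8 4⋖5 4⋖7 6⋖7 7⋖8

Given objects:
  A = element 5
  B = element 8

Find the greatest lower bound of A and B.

Answer: NO MEET EXISTS

Work:
{x : x<=A ∧ x<=B} = {0,1,2,3,4}  (A=5, B=8)
  maximal lower bounds 3 and 4 are incomparable: neither 3<=4 nor 4<=3
→ no greatest lower bound exists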